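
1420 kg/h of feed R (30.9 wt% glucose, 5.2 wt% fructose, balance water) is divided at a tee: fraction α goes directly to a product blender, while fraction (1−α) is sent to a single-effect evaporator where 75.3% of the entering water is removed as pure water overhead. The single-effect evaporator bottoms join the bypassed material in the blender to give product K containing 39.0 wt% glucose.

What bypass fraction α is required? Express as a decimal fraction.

0.568

All 1420×0.309 = 438.78 kg/h of glucose reaches K, so K = 438.78/0.390 = 1125.1 kg/h and vapour = 294.92 kg/h.
The evaporator receives (1−α)·1420 of feed at 0.639 water and removes 0.753 of that water:
0.753×0.639×(1−α)×1420 = 294.92
(1−α) = 294.92/683.26 = 0.4316;  α = 0.5684.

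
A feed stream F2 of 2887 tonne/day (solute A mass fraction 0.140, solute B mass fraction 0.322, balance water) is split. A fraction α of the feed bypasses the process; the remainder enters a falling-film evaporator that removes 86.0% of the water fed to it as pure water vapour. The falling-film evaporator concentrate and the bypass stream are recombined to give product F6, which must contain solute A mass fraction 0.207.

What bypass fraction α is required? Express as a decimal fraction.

All 2887×0.140 = 404.18 tonne/day of solute A reaches F6, so F6 = 404.18/0.207 = 1952.6 tonne/day and vapour = 934.44 tonne/day.
The evaporator receives (1−α)·2887 of feed at 0.538 water and removes 0.860 of that water:
0.860×0.538×(1−α)×2887 = 934.44
(1−α) = 934.44/1335.8 = 0.6996;  α = 0.3004.

0.300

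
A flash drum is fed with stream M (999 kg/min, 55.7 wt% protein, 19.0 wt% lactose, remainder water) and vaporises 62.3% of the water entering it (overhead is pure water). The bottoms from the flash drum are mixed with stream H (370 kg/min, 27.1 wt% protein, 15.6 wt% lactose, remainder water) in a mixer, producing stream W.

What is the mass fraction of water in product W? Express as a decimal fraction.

Vapour removed = 0.623×0.253×999 = 157.46 kg/min; concentrate = 841.54 kg/min.
water reaching the mixer = 95.286 (from concentrate) + 370×0.573 = 307.3 kg/min.
Product flow = 841.54 + 370 = 1211.5 kg/min; water fraction = 0.2536.

0.2536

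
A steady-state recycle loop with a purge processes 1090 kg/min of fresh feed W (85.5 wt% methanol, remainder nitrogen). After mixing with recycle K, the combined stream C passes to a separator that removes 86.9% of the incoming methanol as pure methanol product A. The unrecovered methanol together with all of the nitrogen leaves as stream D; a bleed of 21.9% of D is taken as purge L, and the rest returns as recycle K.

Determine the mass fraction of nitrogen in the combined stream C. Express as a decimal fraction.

nitrogen enters only via W and leaves only via the purge: 1090×0.145 = 0.219×(nitrogen in D), and the separator passes all nitrogen, so nitrogen in C = nitrogen in D = 721.69 kg/min.
methanol in C: m_A = 1090×0.855 + (1−0.219)·(1−0.869)·m_A, so m_A = 931.95/0.8977 = 1038.2 kg/min.
C = 1038.2 + 721.69 = 1759.9 kg/min.
nitrogen fraction in C = 721.69/1759.9 = 0.4101.

0.4101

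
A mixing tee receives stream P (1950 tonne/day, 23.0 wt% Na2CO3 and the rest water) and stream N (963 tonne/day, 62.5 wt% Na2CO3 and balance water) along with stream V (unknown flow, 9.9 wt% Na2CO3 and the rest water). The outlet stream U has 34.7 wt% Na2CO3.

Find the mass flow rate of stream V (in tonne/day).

Let V be the unknown flow. Total out = 2913 + V.
Na2CO3 balance: 1050.4 + 0.099·V = 0.347·(2913 + V)
(0.099 − 0.347)·V = 0.347×2913 − 1050.4 = -39.564
V = -39.564 / -0.248 = 159.53 tonne/day

159.5 tonne/day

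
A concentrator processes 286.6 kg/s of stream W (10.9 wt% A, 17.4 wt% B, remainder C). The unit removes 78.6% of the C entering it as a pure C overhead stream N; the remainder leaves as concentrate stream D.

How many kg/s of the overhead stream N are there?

161.5 kg/s

C entering = 286.6×0.717 = 205.49 kg/s; overhead removed = 0.786×205.49 = 161.52 kg/s.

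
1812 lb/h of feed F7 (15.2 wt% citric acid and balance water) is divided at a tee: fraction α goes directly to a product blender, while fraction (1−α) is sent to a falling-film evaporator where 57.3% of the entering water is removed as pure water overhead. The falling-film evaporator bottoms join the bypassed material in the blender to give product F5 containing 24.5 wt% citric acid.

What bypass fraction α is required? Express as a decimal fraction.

0.219

All 1812×0.152 = 275.42 lb/h of citric acid reaches F5, so F5 = 275.42/0.245 = 1124.2 lb/h and vapour = 687.82 lb/h.
The evaporator receives (1−α)·1812 of feed at 0.848 water and removes 0.573 of that water:
0.573×0.848×(1−α)×1812 = 687.82
(1−α) = 687.82/880.46 = 0.7812;  α = 0.2188.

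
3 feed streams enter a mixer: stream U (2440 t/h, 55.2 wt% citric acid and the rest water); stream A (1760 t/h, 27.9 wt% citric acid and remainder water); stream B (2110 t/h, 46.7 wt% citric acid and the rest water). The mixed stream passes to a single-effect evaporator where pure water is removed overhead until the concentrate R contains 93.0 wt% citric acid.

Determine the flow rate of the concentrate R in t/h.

citric acid entering = 2440×0.552 + 1760×0.279 + 2110×0.467 = 2823.3 t/h.
All citric acid reports to R, so R = 2823.3/0.930 = 3035.8 t/h.

3036 t/h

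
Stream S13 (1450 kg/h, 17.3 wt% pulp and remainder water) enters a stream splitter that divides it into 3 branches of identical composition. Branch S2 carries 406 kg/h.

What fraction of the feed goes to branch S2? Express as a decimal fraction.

Fraction to S2 = 406/1450 = 0.2800.

0.280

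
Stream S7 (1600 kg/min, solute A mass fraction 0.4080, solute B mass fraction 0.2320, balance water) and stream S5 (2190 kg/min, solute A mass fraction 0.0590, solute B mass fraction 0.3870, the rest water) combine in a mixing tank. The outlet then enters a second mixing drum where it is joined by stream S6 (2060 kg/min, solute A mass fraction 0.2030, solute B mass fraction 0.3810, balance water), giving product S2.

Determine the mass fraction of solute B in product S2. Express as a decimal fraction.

Overall, product flow = 5850 kg/min.
solute B in = 1600×0.232 + 2190×0.387 + 2060×0.381 = 2003.6 kg/min.
solute B fraction in S2 = 0.3425.

0.3425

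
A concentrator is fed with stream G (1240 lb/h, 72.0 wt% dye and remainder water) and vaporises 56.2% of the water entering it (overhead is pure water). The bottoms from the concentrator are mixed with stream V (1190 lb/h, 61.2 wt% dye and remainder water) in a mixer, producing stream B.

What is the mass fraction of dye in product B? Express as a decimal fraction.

0.725

Vapour removed = 0.562×0.280×1240 = 195.13 lb/h; concentrate = 1044.9 lb/h.
dye reaching the mixer = 892.8 (from concentrate) + 1190×0.612 = 1621.1 lb/h.
Product flow = 1044.9 + 1190 = 2234.9 lb/h; dye fraction = 0.725.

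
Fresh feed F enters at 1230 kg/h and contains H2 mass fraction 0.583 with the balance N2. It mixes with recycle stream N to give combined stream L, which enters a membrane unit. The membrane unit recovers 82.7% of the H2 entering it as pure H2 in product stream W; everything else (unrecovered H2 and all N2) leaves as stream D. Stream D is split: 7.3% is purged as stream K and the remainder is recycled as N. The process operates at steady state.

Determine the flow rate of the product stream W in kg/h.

706.3 kg/h

H2 in L: m_A = 1230×0.583 + (1−0.073)·(1−0.827)·m_A, so m_A = 717.09/0.8396 = 854.06 kg/h.
Product W = 0.827×854.06 = 706.3 kg/h.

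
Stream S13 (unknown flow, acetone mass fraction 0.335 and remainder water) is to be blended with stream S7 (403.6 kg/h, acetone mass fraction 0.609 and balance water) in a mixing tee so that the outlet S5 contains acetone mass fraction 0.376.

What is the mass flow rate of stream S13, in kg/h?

2294 kg/h

Let S13 be the unknown flow. Total out = 403.6 + S13.
acetone balance: 245.79 + 0.335·S13 = 0.376·(403.6 + S13)
(0.335 − 0.376)·S13 = 0.376×403.6 − 245.79 = -94.039
S13 = -94.039 / -0.041 = 2293.6 kg/h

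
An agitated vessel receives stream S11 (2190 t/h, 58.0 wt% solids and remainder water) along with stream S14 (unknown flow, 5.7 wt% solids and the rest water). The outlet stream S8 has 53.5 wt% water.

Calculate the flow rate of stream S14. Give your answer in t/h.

Let S14 be the unknown flow. Total out = 2190 + S14.
water balance: 919.8 + 0.943·S14 = 0.535·(2190 + S14)
(0.943 − 0.535)·S14 = 0.535×2190 − 919.8 = 251.85
S14 = 251.85 / 0.408 = 617.28 t/h

617.3 t/h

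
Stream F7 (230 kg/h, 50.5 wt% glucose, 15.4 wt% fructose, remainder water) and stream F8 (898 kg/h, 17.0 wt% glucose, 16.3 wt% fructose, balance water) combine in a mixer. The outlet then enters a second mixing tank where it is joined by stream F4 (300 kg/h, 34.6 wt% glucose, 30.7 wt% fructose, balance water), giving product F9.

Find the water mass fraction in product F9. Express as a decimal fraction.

Overall, product flow = 1428 kg/h.
water in = 230×0.341 + 898×0.667 + 300×0.347 = 781.5 kg/h.
water fraction in F9 = 0.5473.

0.5473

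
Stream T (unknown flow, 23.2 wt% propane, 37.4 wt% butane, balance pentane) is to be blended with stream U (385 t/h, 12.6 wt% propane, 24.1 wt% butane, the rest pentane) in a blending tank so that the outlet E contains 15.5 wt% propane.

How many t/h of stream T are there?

Let T be the unknown flow. Total out = 385 + T.
propane balance: 48.51 + 0.232·T = 0.155·(385 + T)
(0.232 − 0.155)·T = 0.155×385 − 48.51 = 11.165
T = 11.165 / 0.077 = 145 t/h

145 t/h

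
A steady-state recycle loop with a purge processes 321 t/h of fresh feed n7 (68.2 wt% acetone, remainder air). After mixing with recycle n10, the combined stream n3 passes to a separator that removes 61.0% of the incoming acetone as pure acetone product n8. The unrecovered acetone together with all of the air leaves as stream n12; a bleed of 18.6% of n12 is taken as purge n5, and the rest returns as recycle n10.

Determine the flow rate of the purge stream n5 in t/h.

air enters only via n7 and leaves only via the purge: 321×0.318 = 0.186×(air in n12), and the separator passes all air, so air in n3 = air in n12 = 548.81 t/h.
acetone in n3: m_A = 321×0.682 + (1−0.186)·(1−0.610)·m_A, so m_A = 218.92/0.6825 = 320.75 t/h.
n12 = (1−0.610)×320.75 + 548.81 = 673.9 t/h.
Purge n5 = 0.186×673.9 = 125.34 t/h.

125.3 t/h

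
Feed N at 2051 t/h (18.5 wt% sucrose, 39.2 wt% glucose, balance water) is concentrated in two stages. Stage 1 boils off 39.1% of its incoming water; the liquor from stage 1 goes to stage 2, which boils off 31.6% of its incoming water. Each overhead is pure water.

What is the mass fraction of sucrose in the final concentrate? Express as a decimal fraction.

0.246

water in feed = 2051×0.423 = 867.57 t/h.
After stage 1: water left = (1−0.391)×867.57 = 528.35; stream total = 1711.8 t/h.
After stage 2: water left = (1−0.316)×528.35 = 361.39; final concentrate = 1544.8 t/h.
sucrose fraction = 379.44/1544.8 = 0.246.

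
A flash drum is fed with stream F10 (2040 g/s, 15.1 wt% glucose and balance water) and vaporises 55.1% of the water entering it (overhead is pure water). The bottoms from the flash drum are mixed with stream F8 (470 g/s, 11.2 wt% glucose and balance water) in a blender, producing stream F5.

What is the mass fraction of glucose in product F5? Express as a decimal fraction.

0.232

Vapour removed = 0.551×0.849×2040 = 954.31 g/s; concentrate = 1085.7 g/s.
glucose reaching the mixer = 308.04 (from concentrate) + 470×0.112 = 360.68 g/s.
Product flow = 1085.7 + 470 = 1555.7 g/s; glucose fraction = 0.232.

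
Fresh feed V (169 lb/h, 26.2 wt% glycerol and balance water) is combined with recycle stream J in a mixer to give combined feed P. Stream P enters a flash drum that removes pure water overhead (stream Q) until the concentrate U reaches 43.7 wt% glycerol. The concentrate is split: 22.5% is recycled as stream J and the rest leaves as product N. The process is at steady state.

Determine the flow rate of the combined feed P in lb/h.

Overall glycerol balance (none leaves overhead): glycerol in fresh feed = glycerol in product, i.e. 169×0.262 = (1−0.225)·U·0.437.
U = 44.278/(0.437×0.775) = 130.74 lb/h.
Recycle J = 0.225×130.74 = 29.416 lb/h.
Combined feed P = 169 + 29.416 = 198.42 lb/h.

198.4 lb/h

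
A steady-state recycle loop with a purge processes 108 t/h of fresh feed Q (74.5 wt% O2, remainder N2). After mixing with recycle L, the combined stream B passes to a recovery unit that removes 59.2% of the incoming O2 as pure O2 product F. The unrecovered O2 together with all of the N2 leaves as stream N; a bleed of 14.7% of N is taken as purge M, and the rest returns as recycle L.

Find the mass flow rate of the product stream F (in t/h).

O2 in B: m_A = 108×0.745 + (1−0.147)·(1−0.592)·m_A, so m_A = 80.46/0.6520 = 123.41 t/h.
Product F = 0.592×123.41 = 73.058 t/h.

73.06 t/h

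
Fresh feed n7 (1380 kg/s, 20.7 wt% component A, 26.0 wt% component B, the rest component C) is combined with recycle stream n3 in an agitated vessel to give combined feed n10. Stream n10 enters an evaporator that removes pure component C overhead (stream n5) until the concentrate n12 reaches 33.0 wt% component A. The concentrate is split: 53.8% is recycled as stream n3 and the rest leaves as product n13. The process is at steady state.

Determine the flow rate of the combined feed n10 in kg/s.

Overall component A balance (none leaves overhead): component A in fresh feed = component A in product, i.e. 1380×0.207 = (1−0.538)·n12·0.330.
n12 = 285.66/(0.330×0.462) = 1873.7 kg/s.
Recycle n3 = 0.538×1873.7 = 1008 kg/s.
Combined feed n10 = 1380 + 1008 = 2388 kg/s.

2388 kg/s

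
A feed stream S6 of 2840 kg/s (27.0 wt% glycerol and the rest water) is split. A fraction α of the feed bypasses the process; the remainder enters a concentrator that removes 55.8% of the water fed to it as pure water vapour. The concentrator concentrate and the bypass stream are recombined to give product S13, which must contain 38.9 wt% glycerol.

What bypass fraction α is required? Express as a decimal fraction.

All 2840×0.270 = 766.8 kg/s of glycerol reaches S13, so S13 = 766.8/0.389 = 1971.2 kg/s and vapour = 868.79 kg/s.
The evaporator receives (1−α)·2840 of feed at 0.730 water and removes 0.558 of that water:
0.558×0.730×(1−α)×2840 = 868.79
(1−α) = 868.79/1156.8 = 0.7510;  α = 0.2490.

0.249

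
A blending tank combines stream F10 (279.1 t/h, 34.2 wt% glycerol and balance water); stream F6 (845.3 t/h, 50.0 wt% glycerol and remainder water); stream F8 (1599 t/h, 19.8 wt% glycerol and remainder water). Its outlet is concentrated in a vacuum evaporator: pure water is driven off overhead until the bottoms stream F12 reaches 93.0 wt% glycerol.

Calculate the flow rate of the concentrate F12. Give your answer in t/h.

glycerol entering = 279.1×0.342 + 845.3×0.500 + 1599×0.198 = 834.7 t/h.
All glycerol reports to F12, so F12 = 834.7/0.930 = 897.53 t/h.

897.5 t/h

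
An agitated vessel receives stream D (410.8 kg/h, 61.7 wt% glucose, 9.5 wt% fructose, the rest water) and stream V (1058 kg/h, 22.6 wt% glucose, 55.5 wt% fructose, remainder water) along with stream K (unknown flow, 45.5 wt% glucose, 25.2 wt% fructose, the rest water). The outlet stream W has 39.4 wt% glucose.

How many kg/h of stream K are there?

1412 kg/h

Let K be the unknown flow. Total out = 1468.8 + K.
glucose balance: 492.57 + 0.455·K = 0.394·(1468.8 + K)
(0.455 − 0.394)·K = 0.394×1468.8 − 492.57 = 86.136
K = 86.136 / 0.061 = 1412.1 kg/h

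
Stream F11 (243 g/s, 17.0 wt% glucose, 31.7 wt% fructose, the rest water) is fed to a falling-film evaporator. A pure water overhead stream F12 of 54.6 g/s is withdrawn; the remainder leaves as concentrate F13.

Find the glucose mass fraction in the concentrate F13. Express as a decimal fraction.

glucose is not removed: 243×0.170 = 41.31 g/s of glucose enters F13.
Concentrate = 243 − 54.6 = 188.4 g/s.
Mass fraction = 41.31/188.4 = 0.219.

0.219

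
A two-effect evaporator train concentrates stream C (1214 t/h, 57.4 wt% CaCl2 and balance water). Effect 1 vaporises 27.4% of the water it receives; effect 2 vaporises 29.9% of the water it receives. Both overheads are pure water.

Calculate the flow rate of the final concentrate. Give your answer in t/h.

960 t/h

water in feed = 1214×0.426 = 517.16 t/h.
After stage 1: water left = (1−0.274)×517.16 = 375.46; stream total = 1072.3 t/h.
After stage 2: water left = (1−0.299)×375.46 = 263.2; final concentrate = 960.03 t/h.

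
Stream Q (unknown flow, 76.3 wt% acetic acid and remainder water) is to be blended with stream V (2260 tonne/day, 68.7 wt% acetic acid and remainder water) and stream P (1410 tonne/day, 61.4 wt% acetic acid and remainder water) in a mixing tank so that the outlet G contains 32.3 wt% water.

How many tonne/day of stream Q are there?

770.1 tonne/day

Let Q be the unknown flow. Total out = 3670 + Q.
water balance: 1251.6 + 0.237·Q = 0.323·(3670 + Q)
(0.237 − 0.323)·Q = 0.323×3670 − 1251.6 = -66.23
Q = -66.23 / -0.086 = 770.12 tonne/day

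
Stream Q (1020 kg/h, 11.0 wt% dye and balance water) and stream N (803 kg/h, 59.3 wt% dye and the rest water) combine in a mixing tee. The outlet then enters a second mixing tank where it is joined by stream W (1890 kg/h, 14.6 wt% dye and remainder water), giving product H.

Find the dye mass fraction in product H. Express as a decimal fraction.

Overall, product flow = 3713 kg/h.
dye in = 1020×0.110 + 803×0.593 + 1890×0.146 = 864.32 kg/h.
dye fraction in H = 0.233.

0.233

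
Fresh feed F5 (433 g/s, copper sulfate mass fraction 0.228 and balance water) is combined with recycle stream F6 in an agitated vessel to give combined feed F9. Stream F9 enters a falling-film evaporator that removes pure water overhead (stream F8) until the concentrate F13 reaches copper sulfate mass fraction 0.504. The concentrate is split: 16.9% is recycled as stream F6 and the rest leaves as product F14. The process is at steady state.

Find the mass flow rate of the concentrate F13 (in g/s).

Overall copper sulfate balance (none leaves overhead): copper sulfate in fresh feed = copper sulfate in product, i.e. 433×0.228 = (1−0.169)·F13·0.504.
F13 = 98.724/(0.504×0.831) = 235.72 g/s.

235.7 g/s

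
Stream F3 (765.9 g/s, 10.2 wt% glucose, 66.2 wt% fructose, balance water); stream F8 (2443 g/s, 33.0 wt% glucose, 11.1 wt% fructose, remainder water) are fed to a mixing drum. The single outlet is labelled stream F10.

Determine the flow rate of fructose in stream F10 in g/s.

fructose out = fructose in = 765.9×0.662 + 2443×0.111 = 778.2 g/s.

778.2 g/s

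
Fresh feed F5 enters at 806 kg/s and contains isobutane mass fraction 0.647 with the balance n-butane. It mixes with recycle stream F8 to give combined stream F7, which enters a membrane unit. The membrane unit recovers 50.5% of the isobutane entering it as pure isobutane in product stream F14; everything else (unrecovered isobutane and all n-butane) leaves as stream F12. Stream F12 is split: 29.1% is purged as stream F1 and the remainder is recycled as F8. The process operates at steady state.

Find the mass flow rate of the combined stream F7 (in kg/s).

n-butane enters only via F5 and leaves only via the purge: 806×0.353 = 0.291×(n-butane in F12), and the membrane unit passes all n-butane, so n-butane in F7 = n-butane in F12 = 977.73 kg/s.
isobutane in F7: m_A = 806×0.647 + (1−0.291)·(1−0.505)·m_A, so m_A = 521.48/0.6490 = 803.46 kg/s.
F7 = 803.46 + 977.73 = 1781.2 kg/s.

1781 kg/s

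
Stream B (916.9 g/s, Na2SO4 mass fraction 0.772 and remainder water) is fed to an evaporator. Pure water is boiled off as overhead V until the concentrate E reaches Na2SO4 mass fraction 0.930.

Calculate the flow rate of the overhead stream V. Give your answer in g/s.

Na2SO4 is conserved: 916.9×0.772 = 707.85 g/s all reports to the concentrate.
Concentrate = 707.85/(target fraction) = 761.13 g/s.
Overhead = 916.9 − 761.13 = 155.77 g/s.

155.8 g/s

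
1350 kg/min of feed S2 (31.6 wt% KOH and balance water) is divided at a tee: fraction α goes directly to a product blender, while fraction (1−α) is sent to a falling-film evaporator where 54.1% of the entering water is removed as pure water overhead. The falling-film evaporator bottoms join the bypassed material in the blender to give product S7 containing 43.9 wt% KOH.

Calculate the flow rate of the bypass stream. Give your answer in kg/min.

327.8 kg/min

All 1350×0.316 = 426.6 kg/min of KOH reaches S7, so S7 = 426.6/0.439 = 971.75 kg/min and vapour = 378.25 kg/min.
The evaporator receives (1−α)·1350 of feed at 0.684 water and removes 0.541 of that water:
0.541×0.684×(1−α)×1350 = 378.25
(1−α) = 378.25/499.56 = 0.7572;  α = 0.2428.
Bypass flow = 0.2428×1350 = 327.84 kg/min.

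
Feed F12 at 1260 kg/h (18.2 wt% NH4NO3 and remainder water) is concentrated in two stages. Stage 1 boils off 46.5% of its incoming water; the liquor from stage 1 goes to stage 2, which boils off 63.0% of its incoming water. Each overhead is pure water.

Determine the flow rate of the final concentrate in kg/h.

water in feed = 1260×0.818 = 1030.7 kg/h.
After stage 1: water left = (1−0.465)×1030.7 = 551.41; stream total = 780.73 kg/h.
After stage 2: water left = (1−0.630)×551.41 = 204.02; final concentrate = 433.34 kg/h.

433.3 kg/h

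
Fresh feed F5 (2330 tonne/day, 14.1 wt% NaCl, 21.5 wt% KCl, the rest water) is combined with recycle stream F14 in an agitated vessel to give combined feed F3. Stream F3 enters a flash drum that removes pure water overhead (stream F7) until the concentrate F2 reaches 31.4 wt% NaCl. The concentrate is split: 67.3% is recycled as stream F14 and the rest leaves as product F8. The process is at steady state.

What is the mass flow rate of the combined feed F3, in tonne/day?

4483 tonne/day

Overall NaCl balance (none leaves overhead): NaCl in fresh feed = NaCl in product, i.e. 2330×0.141 = (1−0.673)·F2·0.314.
F2 = 328.53/(0.314×0.327) = 3199.6 tonne/day.
Recycle F14 = 0.673×3199.6 = 2153.3 tonne/day.
Combined feed F3 = 2330 + 2153.3 = 4483.3 tonne/day.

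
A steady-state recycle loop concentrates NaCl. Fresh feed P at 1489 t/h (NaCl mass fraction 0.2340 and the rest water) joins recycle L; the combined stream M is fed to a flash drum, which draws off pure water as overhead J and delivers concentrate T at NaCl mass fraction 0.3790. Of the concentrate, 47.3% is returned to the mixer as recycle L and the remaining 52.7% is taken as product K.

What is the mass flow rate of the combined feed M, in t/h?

2314 t/h

Overall NaCl balance (none leaves overhead): NaCl in fresh feed = NaCl in product, i.e. 1489×0.234 = (1−0.473)·T·0.379.
T = 348.43/(0.379×0.527) = 1744.5 t/h.
Recycle L = 0.473×1744.5 = 825.13 t/h.
Combined feed M = 1489 + 825.13 = 2314.1 t/h.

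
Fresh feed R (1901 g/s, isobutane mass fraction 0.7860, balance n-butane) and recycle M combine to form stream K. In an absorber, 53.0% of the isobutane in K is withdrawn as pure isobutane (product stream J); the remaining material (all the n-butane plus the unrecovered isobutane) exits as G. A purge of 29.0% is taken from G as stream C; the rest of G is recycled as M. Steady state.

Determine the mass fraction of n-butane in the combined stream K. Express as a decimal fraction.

0.3848

n-butane enters only via R and leaves only via the purge: 1901×0.214 = 0.290×(n-butane in G), and the absorber passes all n-butane, so n-butane in K = n-butane in G = 1402.8 g/s.
isobutane in K: m_A = 1901×0.786 + (1−0.290)·(1−0.530)·m_A, so m_A = 1494.2/0.6663 = 2242.5 g/s.
K = 2242.5 + 1402.8 = 3645.3 g/s.
n-butane fraction in K = 1402.8/3645.3 = 0.3848.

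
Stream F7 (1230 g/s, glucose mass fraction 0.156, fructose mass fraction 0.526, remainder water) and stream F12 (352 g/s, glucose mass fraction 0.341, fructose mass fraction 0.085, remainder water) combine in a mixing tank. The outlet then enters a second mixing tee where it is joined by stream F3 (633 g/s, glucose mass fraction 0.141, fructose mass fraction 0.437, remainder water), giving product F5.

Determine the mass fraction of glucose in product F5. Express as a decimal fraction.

Overall, product flow = 2215 g/s.
glucose in = 1230×0.156 + 352×0.341 + 633×0.141 = 401.16 g/s.
glucose fraction in F5 = 0.181.

0.181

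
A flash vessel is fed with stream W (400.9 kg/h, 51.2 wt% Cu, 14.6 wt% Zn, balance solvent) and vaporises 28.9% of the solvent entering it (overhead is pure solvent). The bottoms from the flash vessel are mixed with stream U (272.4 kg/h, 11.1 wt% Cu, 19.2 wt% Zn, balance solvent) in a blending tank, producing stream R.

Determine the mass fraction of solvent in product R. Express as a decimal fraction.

0.4535

Vapour removed = 0.289×0.342×400.9 = 39.624 kg/h; concentrate = 361.28 kg/h.
solvent reaching the mixer = 97.484 (from concentrate) + 272.4×0.697 = 287.35 kg/h.
Product flow = 361.28 + 272.4 = 633.68 kg/h; solvent fraction = 0.4535.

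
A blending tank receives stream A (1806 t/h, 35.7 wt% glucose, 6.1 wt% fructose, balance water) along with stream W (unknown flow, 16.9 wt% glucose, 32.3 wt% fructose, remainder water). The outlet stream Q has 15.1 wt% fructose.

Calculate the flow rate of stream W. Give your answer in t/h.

945 t/h

Let W be the unknown flow. Total out = 1806 + W.
fructose balance: 110.17 + 0.323·W = 0.151·(1806 + W)
(0.323 − 0.151)·W = 0.151×1806 − 110.17 = 162.54
W = 162.54 / 0.172 = 945 t/h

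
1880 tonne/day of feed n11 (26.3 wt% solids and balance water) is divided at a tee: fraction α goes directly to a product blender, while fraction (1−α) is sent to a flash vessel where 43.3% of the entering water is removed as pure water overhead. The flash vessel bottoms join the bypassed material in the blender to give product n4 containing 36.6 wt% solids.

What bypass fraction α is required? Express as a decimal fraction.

0.118

All 1880×0.263 = 494.44 tonne/day of solids reaches n4, so n4 = 494.44/0.366 = 1350.9 tonne/day and vapour = 529.07 tonne/day.
The evaporator receives (1−α)·1880 of feed at 0.737 water and removes 0.433 of that water:
0.433×0.737×(1−α)×1880 = 529.07
(1−α) = 529.07/599.95 = 0.8819;  α = 0.1181.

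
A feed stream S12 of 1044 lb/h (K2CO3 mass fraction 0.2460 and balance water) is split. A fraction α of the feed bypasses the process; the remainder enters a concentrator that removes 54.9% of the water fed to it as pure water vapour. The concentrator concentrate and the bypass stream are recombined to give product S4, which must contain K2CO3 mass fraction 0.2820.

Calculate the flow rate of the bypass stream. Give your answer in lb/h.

722 lb/h

All 1044×0.246 = 256.82 lb/h of K2CO3 reaches S4, so S4 = 256.82/0.282 = 910.72 lb/h and vapour = 133.28 lb/h.
The evaporator receives (1−α)·1044 of feed at 0.754 water and removes 0.549 of that water:
0.549×0.754×(1−α)×1044 = 133.28
(1−α) = 133.28/432.16 = 0.3084;  α = 0.6916.
Bypass flow = 0.6916×1044 = 722.03 lb/h.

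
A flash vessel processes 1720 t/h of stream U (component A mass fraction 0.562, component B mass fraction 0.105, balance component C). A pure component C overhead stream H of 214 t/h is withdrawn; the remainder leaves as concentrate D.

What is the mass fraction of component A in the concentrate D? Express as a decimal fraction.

0.642

component A is not removed: 1720×0.562 = 966.64 t/h of component A enters D.
Concentrate = 1720 − 214 = 1506 t/h.
Mass fraction = 966.64/1506 = 0.642.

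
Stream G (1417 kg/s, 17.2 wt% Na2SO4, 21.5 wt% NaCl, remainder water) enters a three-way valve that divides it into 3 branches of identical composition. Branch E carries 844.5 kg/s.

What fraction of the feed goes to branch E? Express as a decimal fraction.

0.596

Fraction to E = 844.5/1417 = 0.5960.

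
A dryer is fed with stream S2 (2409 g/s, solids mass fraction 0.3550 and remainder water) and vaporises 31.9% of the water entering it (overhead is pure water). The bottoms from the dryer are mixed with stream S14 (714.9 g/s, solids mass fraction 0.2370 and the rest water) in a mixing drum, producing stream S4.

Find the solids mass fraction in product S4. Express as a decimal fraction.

Vapour removed = 0.319×0.645×2409 = 495.66 g/s; concentrate = 1913.3 g/s.
solids reaching the mixer = 855.19 (from concentrate) + 714.9×0.237 = 1024.6 g/s.
Product flow = 1913.3 + 714.9 = 2628.2 g/s; solids fraction = 0.3899.

0.3899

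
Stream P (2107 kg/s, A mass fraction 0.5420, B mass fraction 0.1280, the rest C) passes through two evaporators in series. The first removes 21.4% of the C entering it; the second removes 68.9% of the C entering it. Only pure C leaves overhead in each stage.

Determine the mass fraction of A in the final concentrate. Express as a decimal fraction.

C in feed = 2107×0.330 = 695.31 kg/s.
After stage 1: C left = (1−0.214)×695.31 = 546.51; stream total = 1958.2 kg/s.
After stage 2: C left = (1−0.689)×546.51 = 169.97; final concentrate = 1581.7 kg/s.
A fraction = 1142/1581.7 = 0.7220.

0.7220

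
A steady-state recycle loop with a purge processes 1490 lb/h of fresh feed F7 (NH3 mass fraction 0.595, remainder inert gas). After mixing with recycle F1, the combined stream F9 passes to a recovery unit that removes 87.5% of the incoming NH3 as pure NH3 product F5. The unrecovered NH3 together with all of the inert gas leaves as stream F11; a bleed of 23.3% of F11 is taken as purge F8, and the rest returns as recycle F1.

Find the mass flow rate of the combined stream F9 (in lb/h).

inert gas enters only via F7 and leaves only via the purge: 1490×0.405 = 0.233×(inert gas in F11), and the recovery unit passes all inert gas, so inert gas in F9 = inert gas in F11 = 2589.9 lb/h.
NH3 in F9: m_A = 1490×0.595 + (1−0.233)·(1−0.875)·m_A, so m_A = 886.55/0.9041 = 980.56 lb/h.
F9 = 980.56 + 2589.9 = 3570.5 lb/h.

3570 lb/h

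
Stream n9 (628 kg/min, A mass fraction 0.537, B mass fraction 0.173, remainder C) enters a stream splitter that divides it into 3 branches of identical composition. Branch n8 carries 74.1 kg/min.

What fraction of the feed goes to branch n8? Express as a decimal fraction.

Fraction to n8 = 74.1/628 = 0.1180.

0.118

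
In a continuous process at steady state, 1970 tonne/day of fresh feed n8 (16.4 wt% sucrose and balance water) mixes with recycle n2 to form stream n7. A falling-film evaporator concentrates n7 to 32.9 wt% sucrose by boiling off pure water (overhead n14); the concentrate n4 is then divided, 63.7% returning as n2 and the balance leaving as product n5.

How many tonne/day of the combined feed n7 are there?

3693 tonne/day

Overall sucrose balance (none leaves overhead): sucrose in fresh feed = sucrose in product, i.e. 1970×0.164 = (1−0.637)·n4·0.329.
n4 = 323.08/(0.329×0.363) = 2705.3 tonne/day.
Recycle n2 = 0.637×2705.3 = 1723.2 tonne/day.
Combined feed n7 = 1970 + 1723.2 = 3693.2 tonne/day.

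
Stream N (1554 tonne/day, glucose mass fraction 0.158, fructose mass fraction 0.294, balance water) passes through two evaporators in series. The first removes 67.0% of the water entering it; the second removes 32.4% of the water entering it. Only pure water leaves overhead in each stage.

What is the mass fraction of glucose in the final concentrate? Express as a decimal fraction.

0.275

water in feed = 1554×0.548 = 851.59 tonne/day.
After stage 1: water left = (1−0.670)×851.59 = 281.03; stream total = 983.43 tonne/day.
After stage 2: water left = (1−0.324)×281.03 = 189.97; final concentrate = 892.38 tonne/day.
glucose fraction = 245.53/892.38 = 0.275.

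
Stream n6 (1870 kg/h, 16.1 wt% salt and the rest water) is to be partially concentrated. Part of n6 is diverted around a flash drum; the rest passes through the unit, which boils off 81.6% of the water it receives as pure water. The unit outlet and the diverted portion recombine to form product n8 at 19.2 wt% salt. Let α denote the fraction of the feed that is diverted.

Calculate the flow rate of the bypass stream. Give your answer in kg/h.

1429 kg/h

All 1870×0.161 = 301.07 kg/h of salt reaches n8, so n8 = 301.07/0.192 = 1568.1 kg/h and vapour = 301.93 kg/h.
The evaporator receives (1−α)·1870 of feed at 0.839 water and removes 0.816 of that water:
0.816×0.839×(1−α)×1870 = 301.93
(1−α) = 301.93/1280.2 = 0.2358;  α = 0.7642.
Bypass flow = 0.7642×1870 = 1429 kg/h.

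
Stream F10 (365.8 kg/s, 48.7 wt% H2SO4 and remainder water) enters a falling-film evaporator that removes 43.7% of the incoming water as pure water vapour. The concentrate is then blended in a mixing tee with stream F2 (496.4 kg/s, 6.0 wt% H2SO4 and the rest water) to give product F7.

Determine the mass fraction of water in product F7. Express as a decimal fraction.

0.733

Vapour removed = 0.437×0.513×365.8 = 82.005 kg/s; concentrate = 283.79 kg/s.
water reaching the mixer = 105.65 (from concentrate) + 496.4×0.940 = 572.27 kg/s.
Product flow = 283.79 + 496.4 = 780.19 kg/s; water fraction = 0.733.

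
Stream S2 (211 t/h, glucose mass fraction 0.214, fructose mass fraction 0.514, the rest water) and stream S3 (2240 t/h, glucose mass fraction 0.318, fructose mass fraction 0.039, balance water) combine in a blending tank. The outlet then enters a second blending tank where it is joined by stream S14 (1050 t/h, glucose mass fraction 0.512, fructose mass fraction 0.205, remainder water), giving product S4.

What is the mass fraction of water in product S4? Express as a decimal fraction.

Overall, product flow = 3501 t/h.
water in = 211×0.272 + 2240×0.643 + 1050×0.283 = 1794.9 t/h.
water fraction in S4 = 0.513.

0.513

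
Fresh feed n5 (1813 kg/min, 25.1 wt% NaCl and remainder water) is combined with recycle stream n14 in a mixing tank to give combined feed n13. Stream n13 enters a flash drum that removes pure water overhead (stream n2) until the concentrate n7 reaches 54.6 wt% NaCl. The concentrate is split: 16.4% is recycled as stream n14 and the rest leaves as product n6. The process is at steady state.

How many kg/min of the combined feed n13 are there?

Overall NaCl balance (none leaves overhead): NaCl in fresh feed = NaCl in product, i.e. 1813×0.251 = (1−0.164)·n7·0.546.
n7 = 455.06/(0.546×0.836) = 996.95 kg/min.
Recycle n14 = 0.164×996.95 = 163.5 kg/min.
Combined feed n13 = 1813 + 163.5 = 1976.5 kg/min.

1976 kg/min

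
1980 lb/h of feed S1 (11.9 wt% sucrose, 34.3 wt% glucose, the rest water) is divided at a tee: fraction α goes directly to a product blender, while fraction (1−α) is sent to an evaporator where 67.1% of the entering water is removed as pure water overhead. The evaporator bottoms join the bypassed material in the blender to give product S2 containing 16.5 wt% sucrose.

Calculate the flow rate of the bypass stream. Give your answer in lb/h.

All 1980×0.119 = 235.62 lb/h of sucrose reaches S2, so S2 = 235.62/0.165 = 1428 lb/h and vapour = 552 lb/h.
The evaporator receives (1−α)·1980 of feed at 0.538 water and removes 0.671 of that water:
0.671×0.538×(1−α)×1980 = 552
(1−α) = 552/714.78 = 0.7723;  α = 0.2277.
Bypass flow = 0.2277×1980 = 450.91 lb/h.

450.9 lb/h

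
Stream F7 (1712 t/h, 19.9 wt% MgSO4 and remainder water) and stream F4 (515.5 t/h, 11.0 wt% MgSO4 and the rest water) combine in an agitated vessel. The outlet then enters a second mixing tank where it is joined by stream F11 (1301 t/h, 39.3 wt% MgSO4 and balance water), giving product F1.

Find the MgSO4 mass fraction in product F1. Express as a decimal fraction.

Overall, product flow = 3528.5 t/h.
MgSO4 in = 1712×0.199 + 515.5×0.110 + 1301×0.393 = 908.69 t/h.
MgSO4 fraction in F1 = 0.2575.

0.2575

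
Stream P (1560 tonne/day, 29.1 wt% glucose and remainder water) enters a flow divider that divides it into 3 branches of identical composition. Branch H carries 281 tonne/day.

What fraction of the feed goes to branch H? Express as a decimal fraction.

0.180

Fraction to H = 281/1560 = 0.1801.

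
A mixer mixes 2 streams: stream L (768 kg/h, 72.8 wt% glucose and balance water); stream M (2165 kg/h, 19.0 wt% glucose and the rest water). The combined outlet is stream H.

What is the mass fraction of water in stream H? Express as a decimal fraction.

0.669

Total flow out = 768 + 2165 = 2933 kg/h.
water in = 768×0.272 + 2165×0.810 = 1962.5 kg/h.
water mass fraction in H = 1962.5/2933 = 0.669.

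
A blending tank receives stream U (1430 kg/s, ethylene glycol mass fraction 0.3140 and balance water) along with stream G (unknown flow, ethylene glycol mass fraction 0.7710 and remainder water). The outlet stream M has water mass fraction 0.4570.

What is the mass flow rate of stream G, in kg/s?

Let G be the unknown flow. Total out = 1430 + G.
water balance: 980.98 + 0.229·G = 0.457·(1430 + G)
(0.229 − 0.457)·G = 0.457×1430 − 980.98 = -327.47
G = -327.47 / -0.228 = 1436.3 kg/s

1436 kg/s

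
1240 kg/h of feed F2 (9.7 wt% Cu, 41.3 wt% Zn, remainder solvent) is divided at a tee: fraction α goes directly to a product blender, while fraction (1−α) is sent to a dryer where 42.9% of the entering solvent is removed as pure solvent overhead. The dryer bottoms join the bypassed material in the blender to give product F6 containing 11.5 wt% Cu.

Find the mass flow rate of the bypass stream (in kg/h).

All 1240×0.097 = 120.28 kg/h of Cu reaches F6, so F6 = 120.28/0.115 = 1045.9 kg/h and vapour = 194.09 kg/h.
The evaporator receives (1−α)·1240 of feed at 0.490 solvent and removes 0.429 of that solvent:
0.429×0.490×(1−α)×1240 = 194.09
(1−α) = 194.09/260.66 = 0.7446;  α = 0.2554.
Bypass flow = 0.2554×1240 = 316.7 kg/h.

316.7 kg/h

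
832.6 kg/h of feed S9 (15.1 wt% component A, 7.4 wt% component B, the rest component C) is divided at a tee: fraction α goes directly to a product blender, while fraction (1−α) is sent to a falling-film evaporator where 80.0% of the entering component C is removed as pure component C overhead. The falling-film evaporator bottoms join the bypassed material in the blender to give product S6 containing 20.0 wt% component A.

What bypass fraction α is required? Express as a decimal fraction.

All 832.6×0.151 = 125.72 kg/h of component A reaches S6, so S6 = 125.72/0.200 = 628.61 kg/h and vapour = 203.99 kg/h.
The evaporator receives (1−α)·832.6 of feed at 0.775 component C and removes 0.800 of that component C:
0.800×0.775×(1−α)×832.6 = 203.99
(1−α) = 203.99/516.21 = 0.3952;  α = 0.6048.

0.605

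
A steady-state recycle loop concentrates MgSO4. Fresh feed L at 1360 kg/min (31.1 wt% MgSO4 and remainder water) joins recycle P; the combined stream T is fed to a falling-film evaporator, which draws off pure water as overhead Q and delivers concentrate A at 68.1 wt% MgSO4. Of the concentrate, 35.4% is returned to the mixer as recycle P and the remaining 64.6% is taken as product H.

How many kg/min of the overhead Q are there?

738.9 kg/min

Overall MgSO4 balance (none leaves overhead): MgSO4 in fresh feed = MgSO4 in product, i.e. 1360×0.311 = (1−0.354)·A·0.681.
A = 422.96/(0.681×0.646) = 961.43 kg/min.
Recycle P = 0.354×961.43 = 340.35 kg/min.
Combined feed T = 1360 + 340.35 = 1700.3 kg/min.
Overhead Q = T − A = 1700.3 − 961.43 = 738.91 kg/min.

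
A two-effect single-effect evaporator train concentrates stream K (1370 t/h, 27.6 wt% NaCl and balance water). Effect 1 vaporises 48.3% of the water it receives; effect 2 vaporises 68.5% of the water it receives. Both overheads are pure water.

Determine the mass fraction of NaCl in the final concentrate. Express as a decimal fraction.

0.7007

water in feed = 1370×0.724 = 991.88 t/h.
After stage 1: water left = (1−0.483)×991.88 = 512.8; stream total = 890.92 t/h.
After stage 2: water left = (1−0.685)×512.8 = 161.53; final concentrate = 539.65 t/h.
NaCl fraction = 378.12/539.65 = 0.7007.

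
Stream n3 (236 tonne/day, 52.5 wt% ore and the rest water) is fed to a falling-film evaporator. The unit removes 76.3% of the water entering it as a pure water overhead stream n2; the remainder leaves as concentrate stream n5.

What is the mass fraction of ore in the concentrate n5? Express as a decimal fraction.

ore is not removed: 236×0.525 = 123.9 tonne/day of ore enters n5.
water entering = 236×0.475 = 112.1 tonne/day; overhead removed = 0.763×112.1 = 85.532 tonne/day.
Concentrate = 236 − 85.532 = 150.47 tonne/day.
Mass fraction = 123.9/150.47 = 0.823.

0.823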